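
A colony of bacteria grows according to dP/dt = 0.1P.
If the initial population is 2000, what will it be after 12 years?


The ODE dP/dt = 0.1P has solution P(t) = P(0)e^(0.1t).
Substitute P(0) = 2000 and t = 12: P(12) = 2000 e^(1.20) ≈ 6640.


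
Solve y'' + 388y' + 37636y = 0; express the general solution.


Characteristic equation: r² + 388r + 37636 = 0, i.e. (r + 194)² = 0.
Repeated root r = -194; include an x factor for the second linearly independent solution.
General solution: y = (C₁ + C₂x)e^(-194x).


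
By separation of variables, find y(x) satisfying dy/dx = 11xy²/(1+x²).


Separate: dy/y² = 11x/(1+x²) dx.
Integrate LHS: ∫ dy/y² = -1/y.
Integrate RHS via u = 1+x²: (11/2)ln(1+x²) + C.
Result: -1/y = (11/2)ln(1+x²) + C.


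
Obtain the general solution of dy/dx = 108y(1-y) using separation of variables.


Separate: dy/[y(1-y)] = 108 dx.
Partial fractions: 1/[y(1-y)] = 1/y + 1/(1-y).
Integrate: ln|y/(1-y)| = 108x + C₀.
Solve for y: y = 1/(1 + Ce^(-108x)).


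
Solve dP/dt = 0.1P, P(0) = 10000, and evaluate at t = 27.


The ODE dP/dt = 0.1P has solution P(t) = P(0)e^(0.1t).
Substitute P(0) = 10000 and t = 27: P(27) = 10000 e^(2.70) ≈ 148797.


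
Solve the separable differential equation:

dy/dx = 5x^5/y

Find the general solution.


Separate variables: y dy = 5x^5 dx.
Integrate both sides: y²/2 = (5/6)x^6 + C₀.
Multiply by 2: y² = (5/3)x^6 + C.


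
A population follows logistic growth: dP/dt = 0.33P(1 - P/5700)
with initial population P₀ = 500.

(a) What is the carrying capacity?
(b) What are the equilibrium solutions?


Logistic ODE dP/dt = 0.33P(1 - P/5700) has equilibria where dP/dt = 0, i.e. P = 0 or P = 5700.
The coefficient (1 - P/K) = 0 when P = K, identifying K = 5700 as the carrying capacity.
(a) K = 5700; (b) equilibria P = 0 and P = 5700.


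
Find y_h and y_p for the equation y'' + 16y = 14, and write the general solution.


Homogeneous part: r² + 16 = 0 ⇒ r = ±4i, so y_h = C₁cos(4x) + C₂sin(4x).
Try constant y_p = A; plug in: 16A = 14 ⇒ A = 7/8.
General solution: y = C₁cos(4x) + C₂sin(4x) + 7/8.


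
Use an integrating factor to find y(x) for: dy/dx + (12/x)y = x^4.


P(x) = 12/x ⇒ μ = x^12.
(x^12 y)' = x^16 ⇒ x^12 y = x^17/(17) + C.
Solve for y: y = (1/17)x^5 + C/x^12.


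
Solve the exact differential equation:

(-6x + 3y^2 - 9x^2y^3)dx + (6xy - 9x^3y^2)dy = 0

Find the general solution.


Check exactness: ∂M/∂y = 6y - 27x^2y^2 and ∂N/∂x = 6y - 27x^2y^2; equal, so the equation is exact.
Integrate M with respect to x (treating y as constant): ∫M dx = -3x^2 + 3xy^2 - 3x^3y^3 + h(y).
Differentiate w.r.t. y and set equal to N: all terms match, so h'(y) = 0 and h is a constant absorbed into C.
General solution: -3x^2 + 3xy^2 - 3x^3y^3 = C.


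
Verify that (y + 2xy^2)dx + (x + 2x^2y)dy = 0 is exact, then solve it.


Check exactness: ∂M/∂y = 1 + 4xy and ∂N/∂x = 1 + 4xy; equal, so the equation is exact.
Integrate M with respect to x (treating y as constant): ∫M dx = xy + x^2y^2 + h(y).
Differentiate w.r.t. y and set equal to N: all terms match, so h'(y) = 0 and h is a constant absorbed into C.
General solution: xy + x^2y^2 = C.


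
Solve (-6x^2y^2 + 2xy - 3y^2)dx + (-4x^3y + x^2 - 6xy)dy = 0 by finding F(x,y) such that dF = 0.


Check exactness: ∂M/∂y = -12x^2y + 2x - 6y and ∂N/∂x = -12x^2y + 2x - 6y; equal, so the equation is exact.
Integrate M with respect to x (treating y as constant): ∫M dx = -2x^3y^2 + x^2y - 3xy^2 + h(y).
Differentiate w.r.t. y and set equal to N: all terms match, so h'(y) = 0 and h is a constant absorbed into C.
General solution: -2x^3y^2 + x^2y - 3xy^2 = C.


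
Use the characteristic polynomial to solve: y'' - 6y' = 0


Characteristic equation: r² - 6r = 0.
Factor: (r - 0)(r - 6) = 0 ⇒ r = 0, 6 (distinct real).
General solution: y = C₁ + C₂e^(6x).


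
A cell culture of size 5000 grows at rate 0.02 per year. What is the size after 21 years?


The ODE dP/dt = 0.02P has solution P(t) = P(0)e^(0.02t).
Substitute P(0) = 5000 and t = 21: P(21) = 5000 e^(0.42) ≈ 7610.


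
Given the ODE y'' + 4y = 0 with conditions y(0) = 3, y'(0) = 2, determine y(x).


Characteristic roots of r² + 4 = 0 are ±2i, so y = C₁cos(2x) + C₂sin(2x).
Apply y(0) = 3: C₁ = 3. Differentiate and apply y'(0) = 2: 2·C₂ = 2, so C₂ = 1.
Particular solution: y = 3cos(2x) + sin(2x).


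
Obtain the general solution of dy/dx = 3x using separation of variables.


Integrate both sides with respect to x: y = ∫ 3x dx = (3/2)x^2 + C.


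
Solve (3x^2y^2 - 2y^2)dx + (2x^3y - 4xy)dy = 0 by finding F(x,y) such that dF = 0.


Check exactness: ∂M/∂y = 6x^2y - 4y and ∂N/∂x = 6x^2y - 4y; equal, so the equation is exact.
Integrate M with respect to x (treating y as constant): ∫M dx = x^3y^2 - 2xy^2 + h(y).
Differentiate w.r.t. y and set equal to N: all terms match, so h'(y) = 0 and h is a constant absorbed into C.
General solution: x^3y^2 - 2xy^2 = C.


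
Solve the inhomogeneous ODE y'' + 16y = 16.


Homogeneous part: r² + 16 = 0 ⇒ r = ±4i, so y_h = C₁cos(4x) + C₂sin(4x).
Try constant y_p = A; plug in: 16A = 16 ⇒ A = 1.
General solution: y = C₁cos(4x) + C₂sin(4x) + 1.


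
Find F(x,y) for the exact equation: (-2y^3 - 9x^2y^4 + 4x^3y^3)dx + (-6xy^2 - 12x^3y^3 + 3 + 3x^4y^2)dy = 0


Check exactness: ∂M/∂y = -6y^2 - 36x^2y^3 + 12x^3y^2 and ∂N/∂x = -6y^2 - 36x^2y^3 + 12x^3y^2; equal, so the equation is exact.
Integrate M with respect to x (treating y as constant): ∫M dx = -2xy^3 - 3x^3y^4 + x^4y^3 + h(y).
Differentiate w.r.t. y and set equal to N: the x-dependent terms already match, leaving h'(y) = 3. Integrate: h(y) = 3y.
So F(x,y) = -2xy^3 - 3x^3y^4 + 3y + x^4y^3.
General solution: -2xy^3 - 3x^3y^4 + 3y + x^4y^3 = C.


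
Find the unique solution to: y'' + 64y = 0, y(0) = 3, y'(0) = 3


Characteristic roots of r² + 64 = 0 are ±8i, so y = C₁cos(8x) + C₂sin(8x).
Apply y(0) = 3: C₁ = 3. Differentiate and apply y'(0) = 3: 8·C₂ = 3, so C₂ = 3/8.
Particular solution: y = 3cos(8x) + (3/8)sin(8x).


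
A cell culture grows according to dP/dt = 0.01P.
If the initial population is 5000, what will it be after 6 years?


The ODE dP/dt = 0.01P has solution P(t) = P(0)e^(0.01t).
Substitute P(0) = 5000 and t = 6: P(6) = 5000 e^(0.06) ≈ 5309.


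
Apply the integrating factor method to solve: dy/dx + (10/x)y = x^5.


P(x) = 10/x ⇒ μ = x^10.
(x^10 y)' = x^10·x^5 = x^15.
Integrate: x^10 y = x^16/(16) + C.
Solve for y: y = (1/16)x^6 + C/x^10.


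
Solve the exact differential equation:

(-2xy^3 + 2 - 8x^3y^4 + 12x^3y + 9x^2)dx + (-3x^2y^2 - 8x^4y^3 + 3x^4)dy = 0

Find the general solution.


Check exactness: ∂M/∂y = -6xy^2 - 32x^3y^3 + 12x^3 and ∂N/∂x = -6xy^2 - 32x^3y^3 + 12x^3; equal, so the equation is exact.
Integrate M with respect to x (treating y as constant): ∫M dx = -x^2y^3 + 2x - 2x^4y^4 + 3x^4y + 3x^3 + h(y).
Differentiate w.r.t. y and set equal to N: all terms match, so h'(y) = 0 and h is a constant absorbed into C.
General solution: -x^2y^3 + 2x - 2x^4y^4 + 3x^4y + 3x^3 = C.


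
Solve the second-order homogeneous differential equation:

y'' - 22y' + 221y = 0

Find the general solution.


Characteristic equation: r² - 22r + 221 = 0.
Discriminant is negative; roots r = 11 ± 10i (complex conjugate pair).
General solution uses e^(α x)(C₁ cos(β x) + C₂ sin(β x)): y = e^(11x)(C₁cos(10x) + C₂sin(10x)).


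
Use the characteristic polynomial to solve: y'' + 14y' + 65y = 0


Characteristic equation: r² + 14r + 65 = 0.
Discriminant is negative; roots r = -7 ± 4i (complex conjugate pair).
General solution uses e^(α x)(C₁ cos(β x) + C₂ sin(β x)): y = e^(-7x)(C₁cos(4x) + C₂sin(4x)).


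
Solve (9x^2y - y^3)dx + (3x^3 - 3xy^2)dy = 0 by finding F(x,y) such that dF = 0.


Check exactness: ∂M/∂y = 9x^2 - 3y^2 and ∂N/∂x = 9x^2 - 3y^2; equal, so the equation is exact.
Integrate M with respect to x (treating y as constant): ∫M dx = 3x^3y - xy^3 + h(y).
Differentiate w.r.t. y and set equal to N: all terms match, so h'(y) = 0 and h is a constant absorbed into C.
General solution: 3x^3y - xy^3 = C.


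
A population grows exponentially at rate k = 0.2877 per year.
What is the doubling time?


Exponential growth: P(t) = P₀ e^(0.2877t). Set P(t)/P₀ = 2: e^(0.2877t) = 2.
Solve: t = ln(2)/0.2877 ≈ 2.41 years.


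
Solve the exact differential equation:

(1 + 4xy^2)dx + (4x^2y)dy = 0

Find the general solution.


Check exactness: ∂M/∂y = 8xy and ∂N/∂x = 8xy; equal, so the equation is exact.
Integrate M with respect to x (treating y as constant): ∫M dx = x + 2x^2y^2 + h(y).
Differentiate w.r.t. y and set equal to N: all terms match, so h'(y) = 0 and h is a constant absorbed into C.
General solution: x + 2x^2y^2 = C.


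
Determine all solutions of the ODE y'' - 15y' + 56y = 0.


Characteristic equation: r² - 15r + 56 = 0.
Factor: (r - 7)(r - 8) = 0 ⇒ r = 7, 8 (distinct real).
General solution: y = C₁e^(7x) + C₂e^(8x).


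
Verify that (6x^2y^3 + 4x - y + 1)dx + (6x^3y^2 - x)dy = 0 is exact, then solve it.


Check exactness: ∂M/∂y = 18x^2y^2 - 1 and ∂N/∂x = 18x^2y^2 - 1; equal, so the equation is exact.
Integrate M with respect to x (treating y as constant): ∫M dx = 2x^3y^3 + 2x^2 - xy + x + h(y).
Differentiate w.r.t. y and set equal to N: all terms match, so h'(y) = 0 and h is a constant absorbed into C.
General solution: 2x^3y^3 + 2x^2 - xy + x = C.


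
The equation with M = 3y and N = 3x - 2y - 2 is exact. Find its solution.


Check exactness: ∂M/∂y = 3 and ∂N/∂x = 3; equal, so the equation is exact.
Integrate M with respect to x (treating y as constant): ∫M dx = 3xy + h(y).
Differentiate w.r.t. y and set equal to N: the x-dependent terms already match, leaving h'(y) = -2y - 2. Integrate: h(y) = -y^2 - 2y.
So F(x,y) = 3xy - y^2 - 2y.
General solution: 3xy - y^2 - 2y = C.


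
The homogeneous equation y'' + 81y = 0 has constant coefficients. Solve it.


Characteristic equation: r² + 81 = 0.
Discriminant is negative; roots r = 0 ± 9i (complex conjugate pair).
General solution uses e^(α x)(C₁ cos(β x) + C₂ sin(β x)): y = C₁cos(9x) + C₂sin(9x).


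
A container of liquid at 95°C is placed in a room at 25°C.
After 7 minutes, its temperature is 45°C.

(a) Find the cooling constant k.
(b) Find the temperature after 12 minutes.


Newton's law: T(t) = T_a + (T₀ - T_a)e^(-kt).
(a) Use T(7) = 45: (45 - 25)/(95 - 25) = e^(-k·7), so k = -ln(0.286)/7 ≈ 0.1790.
(b) Apply k to t = 12: T(12) = 25 + (70)e^(-2.148) ≈ 33.2°C.


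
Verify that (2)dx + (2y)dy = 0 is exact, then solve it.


Check exactness: ∂M/∂y = 0 and ∂N/∂x = 0; equal, so the equation is exact.
Integrate M with respect to x (treating y as constant): ∫M dx = 2x + h(y).
Differentiate w.r.t. y and set equal to N: the x-dependent terms already match, leaving h'(y) = 2y. Integrate: h(y) = y^2.
So F(x,y) = 2x + y^2.
General solution: 2x + y^2 = C.


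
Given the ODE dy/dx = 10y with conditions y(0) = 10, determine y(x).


General solution of y' = 10y is y = Ce^(10x).
Apply y(0) = 10: C = 10.
Particular solution: y = 10e^(10x).


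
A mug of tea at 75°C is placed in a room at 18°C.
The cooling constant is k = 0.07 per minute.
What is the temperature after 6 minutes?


Newton's law: dT/dt = -k(T - T_a) has solution T(t) = T_a + (T₀ - T_a)e^(-kt).
Plug in T_a = 18, T₀ = 75, k = 0.07, t = 6: T(6) = 18 + (57)e^(-0.42) ≈ 55.5°C.


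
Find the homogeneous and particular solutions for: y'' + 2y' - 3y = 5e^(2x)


Characteristic roots of r² + 2r - 3 = 0 are -3, 1.
y_h = C₁e^(-3x) + C₂e^(x).
Forcing exponent 2 is not a characteristic root; try y_p = Ae^(2x).
Substitute: A·(4 + (2)·2 + (-3)) = A·5 = 5, so A = 1.
General solution: y = C₁e^(-3x) + C₂e^(x) + e^(2x).


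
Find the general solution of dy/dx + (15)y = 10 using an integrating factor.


P(x) = 15, Q(x) = 10; integrating factor μ = e^(15x).
(μ y)' = 10e^(15x) ⇒ μ y = (2/3)e^(15x) + C.
Divide by μ: y = 2/3 + Ce^(-15x).


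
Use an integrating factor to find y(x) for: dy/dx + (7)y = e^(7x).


P(x) = 7 ⇒ μ = e^(7x).
(μ y)' = e^(14x) ⇒ μ y = e^(14x)/14 + C.
Divide by μ: y = (1/14)e^(7x) + Ce^(-7x).


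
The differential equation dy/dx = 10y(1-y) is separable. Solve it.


Separate: dy/[y(1-y)] = 10 dx.
Partial fractions: 1/[y(1-y)] = 1/y + 1/(1-y).
Integrate: ln|y/(1-y)| = 10x + C₀.
Solve for y: y = 1/(1 + Ce^(-10x)).


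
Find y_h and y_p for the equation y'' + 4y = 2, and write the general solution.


Homogeneous part: r² + 4 = 0 ⇒ r = ±2i, so y_h = C₁cos(2x) + C₂sin(2x).
Try constant y_p = A; plug in: 4A = 2 ⇒ A = 1/2.
General solution: y = C₁cos(2x) + C₂sin(2x) + 1/2.


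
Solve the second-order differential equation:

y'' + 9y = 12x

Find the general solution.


Homogeneous: r² + 9 = 0 ⇒ r = ±3i, y_h = C₁cos(3x) + C₂sin(3x).
Polynomial forcing; try y_p = Ax + B. Then y_p'' + 9 y_p = 9(Ax + B) = 12x, so B = 0 and A = 4/3.
General solution: y = C₁cos(3x) + C₂sin(3x) + (4/3)x.


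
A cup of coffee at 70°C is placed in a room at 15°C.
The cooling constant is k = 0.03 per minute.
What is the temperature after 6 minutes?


Newton's law: dT/dt = -k(T - T_a) has solution T(t) = T_a + (T₀ - T_a)e^(-kt).
Plug in T_a = 15, T₀ = 70, k = 0.03, t = 6: T(6) = 15 + (55)e^(-0.18) ≈ 60.9°C.


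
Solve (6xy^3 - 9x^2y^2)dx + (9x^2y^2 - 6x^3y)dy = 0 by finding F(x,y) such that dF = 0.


Check exactness: ∂M/∂y = 18xy^2 - 18x^2y and ∂N/∂x = 18xy^2 - 18x^2y; equal, so the equation is exact.
Integrate M with respect to x (treating y as constant): ∫M dx = 3x^2y^3 - 3x^3y^2 + h(y).
Differentiate w.r.t. y and set equal to N: all terms match, so h'(y) = 0 and h is a constant absorbed into C.
General solution: 3x^2y^3 - 3x^3y^2 = C.


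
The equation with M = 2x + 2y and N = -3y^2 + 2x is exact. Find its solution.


Check exactness: ∂M/∂y = 2 and ∂N/∂x = 2; equal, so the equation is exact.
Integrate M with respect to x (treating y as constant): ∫M dx = x^2 + 2xy + h(y).
Differentiate w.r.t. y and set equal to N: the x-dependent terms already match, leaving h'(y) = -3y^2. Integrate: h(y) = -y^3.
So F(x,y) = x^2 - y^3 + 2xy.
General solution: x^2 - y^3 + 2xy = C.


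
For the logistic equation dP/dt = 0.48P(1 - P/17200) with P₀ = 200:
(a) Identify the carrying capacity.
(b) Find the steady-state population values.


Logistic ODE dP/dt = 0.48P(1 - P/17200) has equilibria where dP/dt = 0, i.e. P = 0 or P = 17200.
The coefficient (1 - P/K) = 0 when P = K, identifying K = 17200 as the carrying capacity.
(a) K = 17200; (b) equilibria P = 0 and P = 17200.


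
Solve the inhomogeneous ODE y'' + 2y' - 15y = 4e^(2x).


Characteristic roots of r² + 2r - 15 = 0 are -5, 3.
y_h = C₁e^(-5x) + C₂e^(3x).
Forcing exponent 2 is not a characteristic root; try y_p = Ae^(2x).
Substitute: A·(4 + (2)·2 + (-15)) = A·-7 = 4, so A = -4/7.
General solution: y = C₁e^(-5x) + C₂e^(3x) - (4/7)e^(2x).


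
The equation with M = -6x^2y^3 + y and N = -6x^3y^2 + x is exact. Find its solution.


Check exactness: ∂M/∂y = -18x^2y^2 + 1 and ∂N/∂x = -18x^2y^2 + 1; equal, so the equation is exact.
Integrate M with respect to x (treating y as constant): ∫M dx = -2x^3y^3 + xy + h(y).
Differentiate w.r.t. y and set equal to N: all terms match, so h'(y) = 0 and h is a constant absorbed into C.
General solution: -2x^3y^3 + xy = C.


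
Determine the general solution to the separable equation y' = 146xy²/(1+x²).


Separate: dy/y² = 146x/(1+x²) dx.
Integrate LHS: ∫ dy/y² = -1/y.
Integrate RHS via u = 1+x²: 73ln(1+x²) + C.
Result: -1/y = 73ln(1+x²) + C.


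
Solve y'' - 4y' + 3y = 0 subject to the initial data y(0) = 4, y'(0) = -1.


Characteristic roots of r² - 4r + 3 = 0 are 3, 1.
General solution y = c₁ e^(3x) + c₂ e^(x).
Apply y(0) = 4: c₁ + c₂ = 4. Apply y'(0) = -1: 3 c₁ + 1 c₂ = -1.
Solve: c₁ = -5/2, c₂ = 13/2.
Particular solution: y = -(5/2)e^(3x) + (13/2)e^(x).


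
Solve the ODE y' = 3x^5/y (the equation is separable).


Separate variables: y dy = 3x^5 dx.
Integrate both sides: y²/2 = (1/2)x^6 + C₀.
Multiply by 2: y² = x^6 + C.


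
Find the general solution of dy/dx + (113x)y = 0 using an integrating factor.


P(x) = 113x ⇒ μ = e^((113/2)x²).
Q(x) = 0 so μ y is constant: y = Ce^(-(113/2)x²).


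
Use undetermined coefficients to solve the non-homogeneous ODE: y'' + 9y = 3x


Homogeneous: r² + 9 = 0 ⇒ r = ±3i, y_h = C₁cos(3x) + C₂sin(3x).
Polynomial forcing; try y_p = Ax + B. Then y_p'' + 9 y_p = 9(Ax + B) = 3x, so B = 0 and A = 1/3.
General solution: y = C₁cos(3x) + C₂sin(3x) + (1/3)x.


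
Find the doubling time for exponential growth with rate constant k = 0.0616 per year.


Exponential growth: P(t) = P₀ e^(0.0616t). Set P(t)/P₀ = 2: e^(0.0616t) = 2.
Solve: t = ln(2)/0.0616 ≈ 11.25 years.


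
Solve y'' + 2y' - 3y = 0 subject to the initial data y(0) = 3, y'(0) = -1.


Characteristic roots of r² + 2r - 3 = 0 are -3, 1.
General solution y = c₁ e^(-3x) + c₂ e^(x).
Apply y(0) = 3: c₁ + c₂ = 3. Apply y'(0) = -1: -3 c₁ + 1 c₂ = -1.
Solve: c₁ = 1, c₂ = 2.
Particular solution: y = e^(-3x) + 2e^(x).


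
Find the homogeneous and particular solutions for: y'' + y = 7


Homogeneous part: r² + 1 = 0 ⇒ r = ±1i, so y_h = C₁cos(x) + C₂sin(x).
Try constant y_p = A; plug in: 1A = 7 ⇒ A = 7.
General solution: y = C₁cos(x) + C₂sin(x) + 7.


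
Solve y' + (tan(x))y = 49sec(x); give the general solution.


P(x) = tan(x) ⇒ μ = e^(∫tan(x)dx) = sec(x).
(sec(x) y)' = 49sec²(x) ⇒ sec(x) y = 49tan(x) + C.
Multiply by cos(x): y = 49sin(x) + C·cos(x).


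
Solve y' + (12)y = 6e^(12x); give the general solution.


P(x) = 12 ⇒ μ = e^(12x).
(μ y)' = 6e^(24x) ⇒ μ y = (6/24)e^(24x) + C.
Divide by μ: y = (1/4)e^(12x) + Ce^(-12x).


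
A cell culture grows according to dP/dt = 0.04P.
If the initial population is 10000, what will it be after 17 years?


The ODE dP/dt = 0.04P has solution P(t) = P(0)e^(0.04t).
Substitute P(0) = 10000 and t = 17: P(17) = 10000 e^(0.68) ≈ 19739.


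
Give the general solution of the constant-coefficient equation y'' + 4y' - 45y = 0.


Characteristic equation: r² + 4r - 45 = 0.
Factor: (r - 5)(r + 9) = 0 ⇒ r = 5, -9 (distinct real).
General solution: y = C₁e^(5x) + C₂e^(-9x).


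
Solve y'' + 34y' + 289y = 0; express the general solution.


Characteristic equation: r² + 34r + 289 = 0, i.e. (r + 17)² = 0.
Repeated root r = -17; include an x factor for the second linearly independent solution.
General solution: y = (C₁ + C₂x)e^(-17x).


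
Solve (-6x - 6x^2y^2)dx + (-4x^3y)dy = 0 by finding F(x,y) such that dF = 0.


Check exactness: ∂M/∂y = -12x^2y and ∂N/∂x = -12x^2y; equal, so the equation is exact.
Integrate M with respect to x (treating y as constant): ∫M dx = -3x^2 - 2x^3y^2 + h(y).
Differentiate w.r.t. y and set equal to N: all terms match, so h'(y) = 0 and h is a constant absorbed into C.
General solution: -3x^2 - 2x^3y^2 = C.


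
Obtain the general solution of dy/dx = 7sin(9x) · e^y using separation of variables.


Separate: e^(-y) dy = 7sin(9x) dx.
Integrate: -e^(-y) = -(7/9)cos(9x) + C₀.
Rearrange: e^(-y) = (7/9)cos(9x) + C.


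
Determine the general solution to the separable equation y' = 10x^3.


Integrate both sides with respect to x: y = ∫ 10x^3 dx = (5/2)x^4 + C.


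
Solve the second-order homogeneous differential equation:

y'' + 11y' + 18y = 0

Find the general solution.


Characteristic equation: r² + 11r + 18 = 0.
Factor: (r + 9)(r + 2) = 0 ⇒ r = -9, -2 (distinct real).
General solution: y = C₁e^(-9x) + C₂e^(-2x).


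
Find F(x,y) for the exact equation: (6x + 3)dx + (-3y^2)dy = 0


Check exactness: ∂M/∂y = 0 and ∂N/∂x = 0; equal, so the equation is exact.
Integrate M with respect to x (treating y as constant): ∫M dx = 3x^2 + 3x + h(y).
Differentiate w.r.t. y and set equal to N: the x-dependent terms already match, leaving h'(y) = -3y^2. Integrate: h(y) = -y^3.
So F(x,y) = -y^3 + 3x^2 + 3x.
General solution: -y^3 + 3x^2 + 3x = C.


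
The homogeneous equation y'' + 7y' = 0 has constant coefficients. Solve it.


Characteristic equation: r² + 7r = 0.
Factor: (r - 0)(r + 7) = 0 ⇒ r = 0, -7 (distinct real).
General solution: y = C₁ + C₂e^(-7x).


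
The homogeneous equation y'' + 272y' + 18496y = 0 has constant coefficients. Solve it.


Characteristic equation: r² + 272r + 18496 = 0, i.e. (r + 136)² = 0.
Repeated root r = -136; include an x factor for the second linearly independent solution.
General solution: y = (C₁ + C₂x)e^(-136x).


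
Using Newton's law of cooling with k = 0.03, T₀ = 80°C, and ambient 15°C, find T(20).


Newton's law: dT/dt = -k(T - T_a) has solution T(t) = T_a + (T₀ - T_a)e^(-kt).
Plug in T_a = 15, T₀ = 80, k = 0.03, t = 20: T(20) = 15 + (65)e^(-0.60) ≈ 50.7°C.


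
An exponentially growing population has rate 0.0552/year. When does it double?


Exponential growth: P(t) = P₀ e^(0.0552t). Set P(t)/P₀ = 2: e^(0.0552t) = 2.
Solve: t = ln(2)/0.0552 ≈ 12.56 years.


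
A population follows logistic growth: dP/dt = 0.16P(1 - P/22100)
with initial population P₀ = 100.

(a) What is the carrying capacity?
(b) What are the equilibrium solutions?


Logistic ODE dP/dt = 0.16P(1 - P/22100) has equilibria where dP/dt = 0, i.e. P = 0 or P = 22100.
The coefficient (1 - P/K) = 0 when P = K, identifying K = 22100 as the carrying capacity.
(a) K = 22100; (b) equilibria P = 0 and P = 22100.


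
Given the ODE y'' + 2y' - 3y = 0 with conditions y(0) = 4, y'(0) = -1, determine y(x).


Characteristic roots of r² + 2r - 3 = 0 are 1, -3.
General solution y = c₁ e^(x) + c₂ e^(-3x).
Apply y(0) = 4: c₁ + c₂ = 4. Apply y'(0) = -1: 1 c₁ - 3 c₂ = -1.
Solve: c₁ = 11/4, c₂ = 5/4.
Particular solution: y = (11/4)e^(x) + (5/4)e^(-3x).


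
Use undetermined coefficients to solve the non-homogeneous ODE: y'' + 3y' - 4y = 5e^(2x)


Characteristic roots of r² + 3r - 4 = 0 are 1, -4.
y_h = C₁e^(x) + C₂e^(-4x).
Forcing exponent 2 is not a characteristic root; try y_p = Ae^(2x).
Substitute: A·(4 + (3)·2 + (-4)) = A·6 = 5, so A = 5/6.
General solution: y = C₁e^(x) + C₂e^(-4x) + (5/6)e^(2x).


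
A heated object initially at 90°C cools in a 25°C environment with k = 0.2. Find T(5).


Newton's law: dT/dt = -k(T - T_a) has solution T(t) = T_a + (T₀ - T_a)e^(-kt).
Plug in T_a = 25, T₀ = 90, k = 0.2, t = 5: T(5) = 25 + (65)e^(-1.00) ≈ 48.9°C.


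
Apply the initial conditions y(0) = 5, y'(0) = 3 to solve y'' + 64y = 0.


Characteristic roots of r² + 64 = 0 are ±8i, so y = C₁cos(8x) + C₂sin(8x).
Apply y(0) = 5: C₁ = 5. Differentiate and apply y'(0) = 3: 8·C₂ = 3, so C₂ = 3/8.
Particular solution: y = 5cos(8x) + (3/8)sin(8x).


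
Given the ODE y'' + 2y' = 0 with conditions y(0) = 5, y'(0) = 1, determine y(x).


Characteristic roots of r² + 2r = 0 are -2, 0.
General solution y = c₁ e^(-2x) + c₂.
Apply y(0) = 5: c₁ + c₂ = 5. Apply y'(0) = 1: -2 c₁ + 0 c₂ = 1.
Solve: c₁ = -1/2, c₂ = 11/2.
Particular solution: y = -(1/2)e^(-2x) + 11/2.


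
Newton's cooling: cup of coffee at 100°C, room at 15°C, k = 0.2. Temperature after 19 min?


Newton's law: dT/dt = -k(T - T_a) has solution T(t) = T_a + (T₀ - T_a)e^(-kt).
Plug in T_a = 15, T₀ = 100, k = 0.2, t = 19: T(19) = 15 + (85)e^(-3.80) ≈ 16.9°C.


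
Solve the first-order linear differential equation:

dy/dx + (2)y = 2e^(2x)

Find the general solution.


P(x) = 2 ⇒ μ = e^(2x).
(μ y)' = 2e^(4x) ⇒ μ y = (2/4)e^(4x) + C.
Divide by μ: y = (1/2)e^(2x) + Ce^(-2x).


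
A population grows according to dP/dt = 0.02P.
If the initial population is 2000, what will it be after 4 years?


The ODE dP/dt = 0.02P has solution P(t) = P(0)e^(0.02t).
Substitute P(0) = 2000 and t = 4: P(4) = 2000 e^(0.08) ≈ 2167.


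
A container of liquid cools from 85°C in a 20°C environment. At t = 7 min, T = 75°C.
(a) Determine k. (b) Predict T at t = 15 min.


Newton's law: T(t) = T_a + (T₀ - T_a)e^(-kt).
(a) Use T(7) = 75: (75 - 20)/(85 - 20) = e^(-k·7), so k = -ln(0.846)/7 ≈ 0.0239.
(b) Apply k to t = 15: T(15) = 20 + (65)e^(-0.358) ≈ 65.4°C.


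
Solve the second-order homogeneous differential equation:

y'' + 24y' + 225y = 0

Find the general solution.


Characteristic equation: r² + 24r + 225 = 0.
Discriminant is negative; roots r = -12 ± 9i (complex conjugate pair).
General solution uses e^(α x)(C₁ cos(β x) + C₂ sin(β x)): y = e^(-12x)(C₁cos(9x) + C₂sin(9x)).


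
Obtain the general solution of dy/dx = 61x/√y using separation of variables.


Separate: √y dy = 61x dx.
Integrate: (2/3)y^(3/2) = (61/2)x² + C.


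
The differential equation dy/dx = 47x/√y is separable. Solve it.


Separate: √y dy = 47x dx.
Integrate: (2/3)y^(3/2) = (47/2)x² + C.


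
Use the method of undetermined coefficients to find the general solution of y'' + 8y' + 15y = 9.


Characteristic roots of r² + 8r + 15 = 0 are -3, -5.
y_h = C₁e^(-3x) + C₂e^(-5x).
Constant forcing; try y_p = A. Then 15A = 9 ⇒ A = 3/5.
General solution: y = C₁e^(-3x) + C₂e^(-5x) + 3/5.


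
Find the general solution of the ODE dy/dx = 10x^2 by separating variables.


Integrate both sides with respect to x: y = ∫ 10x^2 dx = (10/3)x^3 + C.


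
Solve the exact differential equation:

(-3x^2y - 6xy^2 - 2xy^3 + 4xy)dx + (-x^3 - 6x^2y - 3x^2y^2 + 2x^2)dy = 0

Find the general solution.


Check exactness: ∂M/∂y = -3x^2 - 12xy - 6xy^2 + 4x and ∂N/∂x = -3x^2 - 12xy - 6xy^2 + 4x; equal, so the equation is exact.
Integrate M with respect to x (treating y as constant): ∫M dx = -x^3y - 3x^2y^2 - x^2y^3 + 2x^2y + h(y).
Differentiate w.r.t. y and set equal to N: all terms match, so h'(y) = 0 and h is a constant absorbed into C.
General solution: -x^3y - 3x^2y^2 - x^2y^3 + 2x^2y = C.


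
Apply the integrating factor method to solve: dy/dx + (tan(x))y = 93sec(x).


P(x) = tan(x) ⇒ μ = e^(∫tan(x)dx) = sec(x).
(sec(x) y)' = 93sec²(x) ⇒ sec(x) y = 93tan(x) + C.
Multiply by cos(x): y = 93sin(x) + C·cos(x).


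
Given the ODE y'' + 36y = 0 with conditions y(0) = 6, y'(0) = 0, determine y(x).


Characteristic roots of r² + 36 = 0 are ±6i, so y = C₁cos(6x) + C₂sin(6x).
Apply y(0) = 6: C₁ = 6. Differentiate and apply y'(0) = 0: 6·C₂ = 0, so C₂ = 0.
Particular solution: y = 6cos(6x).


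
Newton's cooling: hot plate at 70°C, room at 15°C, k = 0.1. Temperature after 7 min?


Newton's law: dT/dt = -k(T - T_a) has solution T(t) = T_a + (T₀ - T_a)e^(-kt).
Plug in T_a = 15, T₀ = 70, k = 0.1, t = 7: T(7) = 15 + (55)e^(-0.70) ≈ 42.3°C.


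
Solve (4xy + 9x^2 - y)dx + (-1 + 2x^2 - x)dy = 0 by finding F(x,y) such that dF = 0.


Check exactness: ∂M/∂y = 4x - 1 and ∂N/∂x = 4x - 1; equal, so the equation is exact.
Integrate M with respect to x (treating y as constant): ∫M dx = 2x^2y + 3x^3 - xy + h(y).
Differentiate w.r.t. y and set equal to N: the x-dependent terms already match, leaving h'(y) = -1. Integrate: h(y) = -y.
So F(x,y) = -y + 2x^2y + 3x^3 - xy.
General solution: -y + 2x^2y + 3x^3 - xy = C.


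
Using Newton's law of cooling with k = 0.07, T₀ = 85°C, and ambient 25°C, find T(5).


Newton's law: dT/dt = -k(T - T_a) has solution T(t) = T_a + (T₀ - T_a)e^(-kt).
Plug in T_a = 25, T₀ = 85, k = 0.07, t = 5: T(5) = 25 + (60)e^(-0.35) ≈ 67.3°C.


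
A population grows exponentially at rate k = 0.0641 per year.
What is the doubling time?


Exponential growth: P(t) = P₀ e^(0.0641t). Set P(t)/P₀ = 2: e^(0.0641t) = 2.
Solve: t = ln(2)/0.0641 ≈ 10.81 years.


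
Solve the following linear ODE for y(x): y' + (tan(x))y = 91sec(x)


P(x) = tan(x) ⇒ μ = e^(∫tan(x)dx) = sec(x).
(sec(x) y)' = 91sec²(x) ⇒ sec(x) y = 91tan(x) + C.
Multiply by cos(x): y = 91sin(x) + C·cos(x).


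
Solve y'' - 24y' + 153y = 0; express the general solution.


Characteristic equation: r² - 24r + 153 = 0.
Discriminant is negative; roots r = 12 ± 3i (complex conjugate pair).
General solution uses e^(α x)(C₁ cos(β x) + C₂ sin(β x)): y = e^(12x)(C₁cos(3x) + C₂sin(3x)).


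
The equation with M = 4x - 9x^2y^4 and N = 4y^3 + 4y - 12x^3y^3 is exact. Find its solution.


Check exactness: ∂M/∂y = -36x^2y^3 and ∂N/∂x = -36x^2y^3; equal, so the equation is exact.
Integrate M with respect to x (treating y as constant): ∫M dx = 2x^2 - 3x^3y^4 + h(y).
Differentiate w.r.t. y and set equal to N: the x-dependent terms already match, leaving h'(y) = 4y^3 + 4y. Integrate: h(y) = y^4 + 2y^2.
So F(x,y) = y^4 + 2y^2 + 2x^2 - 3x^3y^4.
General solution: y^4 + 2y^2 + 2x^2 - 3x^3y^4 = C.


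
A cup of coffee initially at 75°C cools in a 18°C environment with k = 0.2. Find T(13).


Newton's law: dT/dt = -k(T - T_a) has solution T(t) = T_a + (T₀ - T_a)e^(-kt).
Plug in T_a = 18, T₀ = 75, k = 0.2, t = 13: T(13) = 18 + (57)e^(-2.60) ≈ 22.2°C.


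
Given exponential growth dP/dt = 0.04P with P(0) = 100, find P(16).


The ODE dP/dt = 0.04P has solution P(t) = P(0)e^(0.04t).
Substitute P(0) = 100 and t = 16: P(16) = 100 e^(0.64) ≈ 190.


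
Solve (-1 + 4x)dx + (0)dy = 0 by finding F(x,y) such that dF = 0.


Check exactness: ∂M/∂y = 0 and ∂N/∂x = 0; equal, so the equation is exact.
Integrate M with respect to x (treating y as constant): ∫M dx = -x + 2x^2 + h(y).
Differentiate w.r.t. y and set equal to N: all terms match, so h'(y) = 0 and h is a constant absorbed into C.
General solution: -x + 2x^2 = C.


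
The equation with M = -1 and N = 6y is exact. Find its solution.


Check exactness: ∂M/∂y = 0 and ∂N/∂x = 0; equal, so the equation is exact.
Integrate M with respect to x (treating y as constant): ∫M dx = -x + h(y).
Differentiate w.r.t. y and set equal to N: the x-dependent terms already match, leaving h'(y) = 6y. Integrate: h(y) = 3y^2.
So F(x,y) = -x + 3y^2.
General solution: -x + 3y^2 = C.


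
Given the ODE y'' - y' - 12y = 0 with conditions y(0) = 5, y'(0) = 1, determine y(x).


Characteristic roots of r² - r - 12 = 0 are 4, -3.
General solution y = c₁ e^(4x) + c₂ e^(-3x).
Apply y(0) = 5: c₁ + c₂ = 5. Apply y'(0) = 1: 4 c₁ - 3 c₂ = 1.
Solve: c₁ = 16/7, c₂ = 19/7.
Particular solution: y = (16/7)e^(4x) + (19/7)e^(-3x).


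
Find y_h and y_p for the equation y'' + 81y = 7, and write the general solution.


Homogeneous part: r² + 81 = 0 ⇒ r = ±9i, so y_h = C₁cos(9x) + C₂sin(9x).
Try constant y_p = A; plug in: 81A = 7 ⇒ A = 7/81.
General solution: y = C₁cos(9x) + C₂sin(9x) + 7/81.


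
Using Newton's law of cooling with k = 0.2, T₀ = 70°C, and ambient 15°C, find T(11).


Newton's law: dT/dt = -k(T - T_a) has solution T(t) = T_a + (T₀ - T_a)e^(-kt).
Plug in T_a = 15, T₀ = 70, k = 0.2, t = 11: T(11) = 15 + (55)e^(-2.20) ≈ 21.1°C.


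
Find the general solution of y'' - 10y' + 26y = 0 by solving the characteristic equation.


Characteristic equation: r² - 10r + 26 = 0.
Discriminant is negative; roots r = 5 ± 1i (complex conjugate pair).
General solution uses e^(α x)(C₁ cos(β x) + C₂ sin(β x)): y = e^(5x)(C₁cos(x) + C₂sin(x)).


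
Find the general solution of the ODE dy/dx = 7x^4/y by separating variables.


Separate variables: y dy = 7x^4 dx.
Integrate both sides: y²/2 = (7/5)x^5 + C₀.
Multiply by 2: y² = (14/5)x^5 + C.


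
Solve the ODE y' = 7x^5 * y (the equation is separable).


Separate variables: dy/y = 7x^5 dx.
Integrate: ln|y| = (7/6)x^6 + C₀.
Exponentiate: y = Ce^((7/6)x^6).


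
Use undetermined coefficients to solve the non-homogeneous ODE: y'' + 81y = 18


Homogeneous part: r² + 81 = 0 ⇒ r = ±9i, so y_h = C₁cos(9x) + C₂sin(9x).
Try constant y_p = A; plug in: 81A = 18 ⇒ A = 2/9.
General solution: y = C₁cos(9x) + C₂sin(9x) + 2/9.


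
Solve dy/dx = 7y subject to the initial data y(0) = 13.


General solution of y' = 7y is y = Ce^(7x).
Apply y(0) = 13: C = 13.
Particular solution: y = 13e^(7x).


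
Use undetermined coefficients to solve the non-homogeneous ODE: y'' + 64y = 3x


Homogeneous: r² + 64 = 0 ⇒ r = ±8i, y_h = C₁cos(8x) + C₂sin(8x).
Polynomial forcing; try y_p = Ax + B. Then y_p'' + 64 y_p = 64(Ax + B) = 3x, so B = 0 and A = 3/64.
General solution: y = C₁cos(8x) + C₂sin(8x) + (3/64)x.


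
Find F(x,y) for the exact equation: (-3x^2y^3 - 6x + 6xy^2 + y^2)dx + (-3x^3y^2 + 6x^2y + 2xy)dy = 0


Check exactness: ∂M/∂y = -9x^2y^2 + 12xy + 2y and ∂N/∂x = -9x^2y^2 + 12xy + 2y; equal, so the equation is exact.
Integrate M with respect to x (treating y as constant): ∫M dx = -x^3y^3 - 3x^2 + 3x^2y^2 + xy^2 + h(y).
Differentiate w.r.t. y and set equal to N: all terms match, so h'(y) = 0 and h is a constant absorbed into C.
General solution: -x^3y^3 - 3x^2 + 3x^2y^2 + xy^2 = C.


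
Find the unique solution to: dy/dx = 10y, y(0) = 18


General solution of y' = 10y is y = Ce^(10x).
Apply y(0) = 18: C = 18.
Particular solution: y = 18e^(10x).


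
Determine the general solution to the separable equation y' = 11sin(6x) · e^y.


Separate: e^(-y) dy = 11sin(6x) dx.
Integrate: -e^(-y) = -(11/6)cos(6x) + C₀.
Rearrange: e^(-y) = (11/6)cos(6x) + C.


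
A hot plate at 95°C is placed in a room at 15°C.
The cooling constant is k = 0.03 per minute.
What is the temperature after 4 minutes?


Newton's law: dT/dt = -k(T - T_a) has solution T(t) = T_a + (T₀ - T_a)e^(-kt).
Plug in T_a = 15, T₀ = 95, k = 0.03, t = 4: T(4) = 15 + (80)e^(-0.12) ≈ 86.0°C.


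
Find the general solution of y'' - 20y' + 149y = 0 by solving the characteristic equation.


Characteristic equation: r² - 20r + 149 = 0.
Discriminant is negative; roots r = 10 ± 7i (complex conjugate pair).
General solution uses e^(α x)(C₁ cos(β x) + C₂ sin(β x)): y = e^(10x)(C₁cos(7x) + C₂sin(7x)).


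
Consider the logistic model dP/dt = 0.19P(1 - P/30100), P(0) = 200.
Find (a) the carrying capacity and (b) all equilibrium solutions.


Logistic ODE dP/dt = 0.19P(1 - P/30100) has equilibria where dP/dt = 0, i.e. P = 0 or P = 30100.
The coefficient (1 - P/K) = 0 when P = K, identifying K = 30100 as the carrying capacity.
(a) K = 30100; (b) equilibria P = 0 and P = 30100.


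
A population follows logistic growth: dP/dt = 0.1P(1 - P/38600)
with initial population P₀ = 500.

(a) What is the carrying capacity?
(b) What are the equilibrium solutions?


Logistic ODE dP/dt = 0.1P(1 - P/38600) has equilibria where dP/dt = 0, i.e. P = 0 or P = 38600.
The coefficient (1 - P/K) = 0 when P = K, identifying K = 38600 as the carrying capacity.
(a) K = 38600; (b) equilibria P = 0 and P = 38600.


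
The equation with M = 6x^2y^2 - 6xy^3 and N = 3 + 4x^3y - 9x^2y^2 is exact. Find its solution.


Check exactness: ∂M/∂y = 12x^2y - 18xy^2 and ∂N/∂x = 12x^2y - 18xy^2; equal, so the equation is exact.
Integrate M with respect to x (treating y as constant): ∫M dx = 2x^3y^2 - 3x^2y^3 + h(y).
Differentiate w.r.t. y and set equal to N: the x-dependent terms already match, leaving h'(y) = 3. Integrate: h(y) = 3y.
So F(x,y) = 3y + 2x^3y^2 - 3x^2y^3.
General solution: 3y + 2x^3y^2 - 3x^2y^3 = C.


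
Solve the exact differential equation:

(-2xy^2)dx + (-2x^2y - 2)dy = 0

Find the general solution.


Check exactness: ∂M/∂y = -4xy and ∂N/∂x = -4xy; equal, so the equation is exact.
Integrate M with respect to x (treating y as constant): ∫M dx = -x^2y^2 + h(y).
Differentiate w.r.t. y and set equal to N: the x-dependent terms already match, leaving h'(y) = -2. Integrate: h(y) = -2y.
So F(x,y) = -x^2y^2 - 2y.
General solution: -x^2y^2 - 2y = C.


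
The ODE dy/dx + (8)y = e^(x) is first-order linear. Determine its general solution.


P(x) = 8 ⇒ μ = e^(8x).
(μ y)' = e^(9x) ⇒ μ y = e^(9x)/9 + C.
Divide by μ: y = (1/9)e^(x) + Ce^(-8x).


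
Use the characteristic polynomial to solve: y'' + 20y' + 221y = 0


Characteristic equation: r² + 20r + 221 = 0.
Discriminant is negative; roots r = -10 ± 11i (complex conjugate pair).
General solution uses e^(α x)(C₁ cos(β x) + C₂ sin(β x)): y = e^(-10x)(C₁cos(11x) + C₂sin(11x)).


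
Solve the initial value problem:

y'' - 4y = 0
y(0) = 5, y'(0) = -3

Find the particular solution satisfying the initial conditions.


Characteristic roots of r² - 4 = 0 are 2, -2.
General solution y = c₁ e^(2x) + c₂ e^(-2x).
Apply y(0) = 5: c₁ + c₂ = 5. Apply y'(0) = -3: 2 c₁ - 2 c₂ = -3.
Solve: c₁ = 7/4, c₂ = 13/4.
Particular solution: y = (7/4)e^(2x) + (13/4)e^(-2x).


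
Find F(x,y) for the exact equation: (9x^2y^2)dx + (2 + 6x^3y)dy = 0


Check exactness: ∂M/∂y = 18x^2y and ∂N/∂x = 18x^2y; equal, so the equation is exact.
Integrate M with respect to x (treating y as constant): ∫M dx = 3x^3y^2 + h(y).
Differentiate w.r.t. y and set equal to N: the x-dependent terms already match, leaving h'(y) = 2. Integrate: h(y) = 2y.
So F(x,y) = 2y + 3x^3y^2.
General solution: 2y + 3x^3y^2 = C.


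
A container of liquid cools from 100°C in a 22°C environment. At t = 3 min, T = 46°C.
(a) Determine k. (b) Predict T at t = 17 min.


Newton's law: T(t) = T_a + (T₀ - T_a)e^(-kt).
(a) Use T(3) = 46: (46 - 22)/(100 - 22) = e^(-k·3), so k = -ln(0.308)/3 ≈ 0.3929.
(b) Apply k to t = 17: T(17) = 22 + (78)e^(-6.679) ≈ 22.1°C.


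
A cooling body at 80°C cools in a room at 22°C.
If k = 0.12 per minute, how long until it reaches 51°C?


From T(t) = T_a + (T₀ - T_a)e^(-kt), set T(t) = 51:
(51 - 22) / (80 - 22) = e^(-0.12t), so t = -ln(0.500)/0.12 ≈ 5.8 minutes.


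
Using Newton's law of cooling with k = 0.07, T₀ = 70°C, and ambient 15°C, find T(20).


Newton's law: dT/dt = -k(T - T_a) has solution T(t) = T_a + (T₀ - T_a)e^(-kt).
Plug in T_a = 15, T₀ = 70, k = 0.07, t = 20: T(20) = 15 + (55)e^(-1.40) ≈ 28.6°C.


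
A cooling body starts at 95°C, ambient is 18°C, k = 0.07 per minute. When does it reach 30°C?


From T(t) = T_a + (T₀ - T_a)e^(-kt), set T(t) = 30:
(30 - 18) / (95 - 18) = e^(-0.07t), so t = -ln(0.156)/0.07 ≈ 26.6 minutes.


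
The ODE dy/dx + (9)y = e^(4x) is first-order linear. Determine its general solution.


P(x) = 9 ⇒ μ = e^(9x).
(μ y)' = e^(13x) ⇒ μ y = e^(13x)/13 + C.
Divide by μ: y = (1/13)e^(4x) + Ce^(-9x).


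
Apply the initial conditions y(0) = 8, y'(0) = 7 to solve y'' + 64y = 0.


Characteristic roots of r² + 64 = 0 are ±8i, so y = C₁cos(8x) + C₂sin(8x).
Apply y(0) = 8: C₁ = 8. Differentiate and apply y'(0) = 7: 8·C₂ = 7, so C₂ = 7/8.
Particular solution: y = 8cos(8x) + (7/8)sin(8x).


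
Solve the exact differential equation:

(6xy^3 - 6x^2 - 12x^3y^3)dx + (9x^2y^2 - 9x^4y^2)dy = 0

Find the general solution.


Check exactness: ∂M/∂y = 18xy^2 - 36x^3y^2 and ∂N/∂x = 18xy^2 - 36x^3y^2; equal, so the equation is exact.
Integrate M with respect to x (treating y as constant): ∫M dx = 3x^2y^3 - 2x^3 - 3x^4y^3 + h(y).
Differentiate w.r.t. y and set equal to N: all terms match, so h'(y) = 0 and h is a constant absorbed into C.
General solution: 3x^2y^3 - 2x^3 - 3x^4y^3 = C.


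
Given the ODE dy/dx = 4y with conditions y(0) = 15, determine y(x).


General solution of y' = 4y is y = Ce^(4x).
Apply y(0) = 15: C = 15.
Particular solution: y = 15e^(4x).


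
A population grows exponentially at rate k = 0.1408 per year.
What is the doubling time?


Exponential growth: P(t) = P₀ e^(0.1408t). Set P(t)/P₀ = 2: e^(0.1408t) = 2.
Solve: t = ln(2)/0.1408 ≈ 4.92 years.


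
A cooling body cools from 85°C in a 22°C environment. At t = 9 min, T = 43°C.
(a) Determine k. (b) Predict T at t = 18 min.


Newton's law: T(t) = T_a + (T₀ - T_a)e^(-kt).
(a) Use T(9) = 43: (43 - 22)/(85 - 22) = e^(-k·9), so k = -ln(0.333)/9 ≈ 0.1221.
(b) Apply k to t = 18: T(18) = 22 + (63)e^(-2.197) ≈ 29.0°C.
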